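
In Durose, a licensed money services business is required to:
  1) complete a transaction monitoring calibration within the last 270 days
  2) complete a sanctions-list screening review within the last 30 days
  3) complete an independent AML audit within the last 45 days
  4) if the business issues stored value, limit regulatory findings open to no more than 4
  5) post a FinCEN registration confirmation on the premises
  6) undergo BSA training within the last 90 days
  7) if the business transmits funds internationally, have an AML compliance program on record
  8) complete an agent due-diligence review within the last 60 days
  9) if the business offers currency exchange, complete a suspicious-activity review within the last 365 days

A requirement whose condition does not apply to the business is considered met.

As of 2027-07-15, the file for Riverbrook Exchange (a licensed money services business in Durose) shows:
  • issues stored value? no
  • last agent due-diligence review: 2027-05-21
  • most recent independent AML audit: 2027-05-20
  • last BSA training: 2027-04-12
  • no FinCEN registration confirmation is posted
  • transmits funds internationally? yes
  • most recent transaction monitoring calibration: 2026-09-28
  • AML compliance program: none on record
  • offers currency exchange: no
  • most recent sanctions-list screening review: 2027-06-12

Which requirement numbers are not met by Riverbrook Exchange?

1. transaction monitoring calibration 290 days ago vs limit 270 → not met
2. sanctions-list screening review 33 days ago vs limit 30 → not met
3. independent AML audit 56 days ago vs limit 45 → not met
4. condition 'issues stored value' does not hold → requirement n/a → met
5. FinCEN registration confirmation absent → not met
6. BSA training 94 days ago vs limit 90 → not met
7. condition 'transmits funds internationally' holds; AML compliance program absent → not met
8. agent due-diligence review 55 days ago vs limit 60 → met
9. condition 'offers currency exchange' does not hold → requirement n/a → met
Not met: 1, 2, 3, 5, 6, 7

1, 2, 3, 5, 6, 7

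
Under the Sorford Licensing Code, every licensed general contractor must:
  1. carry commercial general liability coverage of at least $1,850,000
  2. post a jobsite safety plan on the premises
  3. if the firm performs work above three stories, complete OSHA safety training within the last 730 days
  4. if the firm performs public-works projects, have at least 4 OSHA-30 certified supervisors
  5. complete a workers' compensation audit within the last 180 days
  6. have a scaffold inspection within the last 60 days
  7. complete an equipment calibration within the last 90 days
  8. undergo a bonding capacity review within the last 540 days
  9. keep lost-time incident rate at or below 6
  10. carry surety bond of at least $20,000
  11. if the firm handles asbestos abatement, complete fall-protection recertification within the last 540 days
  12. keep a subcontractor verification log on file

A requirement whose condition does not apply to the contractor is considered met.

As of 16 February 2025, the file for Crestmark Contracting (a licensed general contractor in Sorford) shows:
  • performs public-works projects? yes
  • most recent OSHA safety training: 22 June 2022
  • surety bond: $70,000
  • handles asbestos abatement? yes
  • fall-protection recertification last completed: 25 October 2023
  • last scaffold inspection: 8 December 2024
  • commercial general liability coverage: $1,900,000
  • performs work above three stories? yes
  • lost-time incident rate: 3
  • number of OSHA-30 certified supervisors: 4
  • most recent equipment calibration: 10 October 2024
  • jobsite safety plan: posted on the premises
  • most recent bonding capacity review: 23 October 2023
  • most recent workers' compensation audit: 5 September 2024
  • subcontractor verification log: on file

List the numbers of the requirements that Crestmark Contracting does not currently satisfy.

1. commercial general liability coverage $1,900,000 ≥ $1,850,000 → met
2. jobsite safety plan present → met
3. condition 'performs work above three stories' holds; OSHA safety training 970 days ago vs limit 730 → not met
4. condition 'performs public-works projects' holds; OSHA-30 certified supervisors 4 ≥ 4 → met
5. workers' compensation audit 164 days ago vs limit 180 → met
6. scaffold inspection 70 days ago vs limit 60 → not met
7. equipment calibration 129 days ago vs limit 90 → not met
8. bonding capacity review 482 days ago vs limit 540 → met
9. lost-time incident rate 3 ≤ 6 → met
10. surety bond $70,000 ≥ $20,000 → met
11. condition 'handles asbestos abatement' holds; fall-protection recertification 480 days ago vs limit 540 → met
12. subcontractor verification log present → met
Not met: 3, 6, 7

3, 6, 7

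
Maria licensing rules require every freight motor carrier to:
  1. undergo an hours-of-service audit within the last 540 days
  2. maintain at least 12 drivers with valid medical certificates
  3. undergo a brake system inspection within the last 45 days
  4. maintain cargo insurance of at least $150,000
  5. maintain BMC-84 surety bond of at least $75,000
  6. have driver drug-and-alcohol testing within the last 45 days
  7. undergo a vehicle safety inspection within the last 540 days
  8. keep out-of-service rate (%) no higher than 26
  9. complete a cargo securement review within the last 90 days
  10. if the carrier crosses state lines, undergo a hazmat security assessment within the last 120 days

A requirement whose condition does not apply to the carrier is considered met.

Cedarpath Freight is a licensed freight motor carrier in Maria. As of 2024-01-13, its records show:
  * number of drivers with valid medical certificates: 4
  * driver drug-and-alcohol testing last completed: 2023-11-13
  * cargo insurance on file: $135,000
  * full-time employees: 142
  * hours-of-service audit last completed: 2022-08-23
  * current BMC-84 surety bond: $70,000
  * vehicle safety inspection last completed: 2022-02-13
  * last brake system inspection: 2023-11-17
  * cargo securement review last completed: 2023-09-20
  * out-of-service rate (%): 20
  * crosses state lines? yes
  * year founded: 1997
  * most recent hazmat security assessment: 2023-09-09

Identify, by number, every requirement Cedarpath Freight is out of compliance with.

1. hours-of-service audit 508 days ago vs limit 540 → met
2. drivers with valid medical certificates 4 < 12 → not met
3. brake system inspection 57 days ago vs limit 45 → not met
4. cargo insurance $135,000 < $150,000 → not met
5. BMC-84 surety bond $70,000 < $75,000 → not met
6. driver drug-and-alcohol testing 61 days ago vs limit 45 → not met
7. vehicle safety inspection 699 days ago vs limit 540 → not met
8. out-of-service rate (%) 20 ≤ 26 → met
9. cargo securement review 115 days ago vs limit 90 → not met
10. condition 'crosses state lines' holds; hazmat security assessment 126 days ago vs limit 120 → not met
Not met: 2, 3, 4, 5, 6, 7, 9, 10

2, 3, 4, 5, 6, 7, 9, 10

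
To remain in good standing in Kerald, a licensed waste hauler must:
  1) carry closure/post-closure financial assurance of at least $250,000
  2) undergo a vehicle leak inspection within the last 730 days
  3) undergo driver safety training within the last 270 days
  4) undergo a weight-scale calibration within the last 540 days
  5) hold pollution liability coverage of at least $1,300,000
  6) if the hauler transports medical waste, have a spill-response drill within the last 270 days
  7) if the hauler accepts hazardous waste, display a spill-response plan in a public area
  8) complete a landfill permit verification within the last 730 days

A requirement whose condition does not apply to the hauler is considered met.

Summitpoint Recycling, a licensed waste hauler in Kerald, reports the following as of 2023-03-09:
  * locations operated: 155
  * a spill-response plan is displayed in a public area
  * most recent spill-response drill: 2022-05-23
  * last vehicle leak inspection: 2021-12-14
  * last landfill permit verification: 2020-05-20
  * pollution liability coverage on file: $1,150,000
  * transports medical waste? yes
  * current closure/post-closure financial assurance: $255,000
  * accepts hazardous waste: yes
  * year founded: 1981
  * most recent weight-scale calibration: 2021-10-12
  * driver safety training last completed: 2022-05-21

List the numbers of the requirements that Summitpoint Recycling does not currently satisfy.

3, 5, 6, 8

1. closure/post-closure financial assurance $255,000 ≥ $250,000 → met
2. vehicle leak inspection 450 days ago vs limit 730 → met
3. driver safety training 292 days ago vs limit 270 → not met
4. weight-scale calibration 513 days ago vs limit 540 → met
5. pollution liability coverage $1,150,000 < $1,300,000 → not met
6. condition 'transports medical waste' holds; spill-response drill 290 days ago vs limit 270 → not met
7. condition 'accepts hazardous waste' holds; spill-response plan present → met
8. landfill permit verification 1023 days ago vs limit 730 → not met
Not met: 3, 5, 6, 8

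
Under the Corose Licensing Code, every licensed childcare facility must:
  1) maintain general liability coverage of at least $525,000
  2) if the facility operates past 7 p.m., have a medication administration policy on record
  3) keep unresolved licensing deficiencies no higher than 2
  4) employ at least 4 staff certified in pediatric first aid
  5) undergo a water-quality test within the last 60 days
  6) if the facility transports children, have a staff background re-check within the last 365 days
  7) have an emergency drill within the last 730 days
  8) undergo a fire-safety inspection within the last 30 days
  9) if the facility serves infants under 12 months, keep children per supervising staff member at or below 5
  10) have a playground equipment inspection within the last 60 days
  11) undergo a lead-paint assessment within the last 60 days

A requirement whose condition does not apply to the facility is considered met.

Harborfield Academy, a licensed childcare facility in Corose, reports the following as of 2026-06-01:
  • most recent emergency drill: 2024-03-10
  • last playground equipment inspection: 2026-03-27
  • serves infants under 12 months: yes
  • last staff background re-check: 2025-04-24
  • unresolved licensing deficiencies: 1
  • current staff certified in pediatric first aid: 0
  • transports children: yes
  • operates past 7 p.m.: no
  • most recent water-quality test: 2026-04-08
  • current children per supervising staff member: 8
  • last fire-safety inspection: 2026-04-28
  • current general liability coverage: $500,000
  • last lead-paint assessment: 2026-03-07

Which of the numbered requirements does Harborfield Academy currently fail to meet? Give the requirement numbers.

1. general liability coverage $500,000 < $525,000 → not met
2. condition 'operates past 7 p.m.' does not hold → requirement n/a → met
3. unresolved licensing deficiencies 1 ≤ 2 → met
4. staff certified in pediatric first aid 0 < 4 → not met
5. water-quality test 54 days ago vs limit 60 → met
6. condition 'transports children' holds; staff background re-check 403 days ago vs limit 365 → not met
7. emergency drill 813 days ago vs limit 730 → not met
8. fire-safety inspection 34 days ago vs limit 30 → not met
9. condition 'serves infants under 12 months' holds; children per supervising staff member 8 > 5 → not met
10. playground equipment inspection 66 days ago vs limit 60 → not met
11. lead-paint assessment 86 days ago vs limit 60 → not met
Not met: 1, 4, 6, 7, 8, 9, 10, 11

1, 4, 6, 7, 8, 9, 10, 11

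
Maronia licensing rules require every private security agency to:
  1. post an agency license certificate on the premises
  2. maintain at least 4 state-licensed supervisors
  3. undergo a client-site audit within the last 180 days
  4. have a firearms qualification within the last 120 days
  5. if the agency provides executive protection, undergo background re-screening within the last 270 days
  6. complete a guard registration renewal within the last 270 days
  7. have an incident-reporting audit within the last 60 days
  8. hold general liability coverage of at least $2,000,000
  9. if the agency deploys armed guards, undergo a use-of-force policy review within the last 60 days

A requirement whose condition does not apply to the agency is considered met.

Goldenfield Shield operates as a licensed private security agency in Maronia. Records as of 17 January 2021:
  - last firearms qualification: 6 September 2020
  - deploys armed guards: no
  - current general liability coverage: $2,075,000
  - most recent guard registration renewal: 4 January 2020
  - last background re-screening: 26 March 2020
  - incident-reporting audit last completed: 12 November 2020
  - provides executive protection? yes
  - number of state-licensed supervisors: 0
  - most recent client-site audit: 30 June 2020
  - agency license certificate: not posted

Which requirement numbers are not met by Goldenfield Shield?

1, 2, 3, 4, 5, 6, 7

1. agency license certificate absent → not met
2. state-licensed supervisors 0 < 4 → not met
3. client-site audit 201 days ago vs limit 180 → not met
4. firearms qualification 133 days ago vs limit 120 → not met
5. condition 'provides executive protection' holds; background re-screening 297 days ago vs limit 270 → not met
6. guard registration renewal 379 days ago vs limit 270 → not met
7. incident-reporting audit 66 days ago vs limit 60 → not met
8. general liability coverage $2,075,000 ≥ $2,000,000 → met
9. condition 'deploys armed guards' does not hold → requirement n/a → met
Not met: 1, 2, 3, 4, 5, 6, 7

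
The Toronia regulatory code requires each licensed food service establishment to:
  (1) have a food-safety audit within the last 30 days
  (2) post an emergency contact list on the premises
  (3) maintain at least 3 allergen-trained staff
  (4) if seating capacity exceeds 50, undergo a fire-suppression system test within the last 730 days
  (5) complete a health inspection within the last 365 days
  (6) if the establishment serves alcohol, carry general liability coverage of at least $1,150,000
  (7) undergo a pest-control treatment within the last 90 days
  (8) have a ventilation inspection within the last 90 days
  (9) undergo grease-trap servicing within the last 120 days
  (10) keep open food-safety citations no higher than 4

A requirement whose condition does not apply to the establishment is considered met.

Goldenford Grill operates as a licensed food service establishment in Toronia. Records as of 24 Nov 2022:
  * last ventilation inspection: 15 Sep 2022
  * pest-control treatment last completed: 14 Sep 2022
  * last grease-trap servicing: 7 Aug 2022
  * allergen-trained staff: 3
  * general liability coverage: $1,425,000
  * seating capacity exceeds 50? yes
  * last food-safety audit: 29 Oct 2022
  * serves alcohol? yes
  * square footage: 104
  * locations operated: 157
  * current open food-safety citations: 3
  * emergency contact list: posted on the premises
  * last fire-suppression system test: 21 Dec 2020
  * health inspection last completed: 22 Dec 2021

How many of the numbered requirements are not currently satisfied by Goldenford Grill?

1. food-safety audit 26 days ago vs limit 30 → met
2. emergency contact list present → met
3. allergen-trained staff 3 ≥ 3 → met
4. condition 'seating capacity exceeds 50' holds; fire-suppression system test 703 days ago vs limit 730 → met
5. health inspection 337 days ago vs limit 365 → met
6. condition 'serves alcohol' holds; general liability coverage $1,425,000 ≥ $1,150,000 → met
7. pest-control treatment 71 days ago vs limit 90 → met
8. ventilation inspection 70 days ago vs limit 90 → met
9. grease-trap servicing 109 days ago vs limit 120 → met
10. open food-safety citations 3 ≤ 4 → met
Not met: 0 of 10

0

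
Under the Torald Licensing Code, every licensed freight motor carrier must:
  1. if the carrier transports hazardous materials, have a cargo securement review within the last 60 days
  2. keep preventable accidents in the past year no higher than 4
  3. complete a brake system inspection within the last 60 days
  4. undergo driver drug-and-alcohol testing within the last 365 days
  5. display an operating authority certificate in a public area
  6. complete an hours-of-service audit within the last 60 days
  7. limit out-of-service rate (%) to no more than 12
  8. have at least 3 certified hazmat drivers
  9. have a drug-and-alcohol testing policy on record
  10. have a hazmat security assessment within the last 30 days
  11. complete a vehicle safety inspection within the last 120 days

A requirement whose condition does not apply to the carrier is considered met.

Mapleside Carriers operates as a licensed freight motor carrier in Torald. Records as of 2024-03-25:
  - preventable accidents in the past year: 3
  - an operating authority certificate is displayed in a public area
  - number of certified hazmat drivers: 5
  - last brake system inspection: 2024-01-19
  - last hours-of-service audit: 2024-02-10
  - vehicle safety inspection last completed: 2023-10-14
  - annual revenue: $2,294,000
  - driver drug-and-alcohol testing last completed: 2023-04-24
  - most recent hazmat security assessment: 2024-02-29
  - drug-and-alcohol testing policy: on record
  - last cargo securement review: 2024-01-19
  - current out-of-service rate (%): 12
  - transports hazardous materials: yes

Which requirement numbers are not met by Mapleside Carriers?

1. condition 'transports hazardous materials' holds; cargo securement review 66 days ago vs limit 60 → not met
2. preventable accidents in the past year 3 ≤ 4 → met
3. brake system inspection 66 days ago vs limit 60 → not met
4. driver drug-and-alcohol testing 336 days ago vs limit 365 → met
5. operating authority certificate present → met
6. hours-of-service audit 44 days ago vs limit 60 → met
7. out-of-service rate (%) 12 ≤ 12 → met
8. certified hazmat drivers 5 ≥ 3 → met
9. drug-and-alcohol testing policy present → met
10. hazmat security assessment 25 days ago vs limit 30 → met
11. vehicle safety inspection 163 days ago vs limit 120 → not met
Not met: 1, 3, 11

1, 3, 11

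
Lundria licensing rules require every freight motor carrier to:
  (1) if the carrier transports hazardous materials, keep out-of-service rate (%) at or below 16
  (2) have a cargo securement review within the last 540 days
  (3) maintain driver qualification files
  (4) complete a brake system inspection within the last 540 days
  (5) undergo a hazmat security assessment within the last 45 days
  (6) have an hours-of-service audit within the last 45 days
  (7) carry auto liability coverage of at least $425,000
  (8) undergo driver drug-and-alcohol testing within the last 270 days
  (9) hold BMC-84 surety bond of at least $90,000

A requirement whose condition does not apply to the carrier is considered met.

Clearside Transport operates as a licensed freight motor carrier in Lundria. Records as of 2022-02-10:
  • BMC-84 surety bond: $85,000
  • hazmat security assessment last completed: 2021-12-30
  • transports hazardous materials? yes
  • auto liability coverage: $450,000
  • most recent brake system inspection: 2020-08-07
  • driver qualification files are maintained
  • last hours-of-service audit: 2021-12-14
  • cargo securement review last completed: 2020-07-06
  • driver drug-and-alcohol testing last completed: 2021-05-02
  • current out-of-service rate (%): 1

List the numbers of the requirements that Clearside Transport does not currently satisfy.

1. condition 'transports hazardous materials' holds; out-of-service rate (%) 1 ≤ 16 → met
2. cargo securement review 584 days ago vs limit 540 → not met
3. driver qualification files present → met
4. brake system inspection 552 days ago vs limit 540 → not met
5. hazmat security assessment 42 days ago vs limit 45 → met
6. hours-of-service audit 58 days ago vs limit 45 → not met
7. auto liability coverage $450,000 ≥ $425,000 → met
8. driver drug-and-alcohol testing 284 days ago vs limit 270 → not met
9. BMC-84 surety bond $85,000 < $90,000 → not met
Not met: 2, 4, 6, 8, 9

2, 4, 6, 8, 9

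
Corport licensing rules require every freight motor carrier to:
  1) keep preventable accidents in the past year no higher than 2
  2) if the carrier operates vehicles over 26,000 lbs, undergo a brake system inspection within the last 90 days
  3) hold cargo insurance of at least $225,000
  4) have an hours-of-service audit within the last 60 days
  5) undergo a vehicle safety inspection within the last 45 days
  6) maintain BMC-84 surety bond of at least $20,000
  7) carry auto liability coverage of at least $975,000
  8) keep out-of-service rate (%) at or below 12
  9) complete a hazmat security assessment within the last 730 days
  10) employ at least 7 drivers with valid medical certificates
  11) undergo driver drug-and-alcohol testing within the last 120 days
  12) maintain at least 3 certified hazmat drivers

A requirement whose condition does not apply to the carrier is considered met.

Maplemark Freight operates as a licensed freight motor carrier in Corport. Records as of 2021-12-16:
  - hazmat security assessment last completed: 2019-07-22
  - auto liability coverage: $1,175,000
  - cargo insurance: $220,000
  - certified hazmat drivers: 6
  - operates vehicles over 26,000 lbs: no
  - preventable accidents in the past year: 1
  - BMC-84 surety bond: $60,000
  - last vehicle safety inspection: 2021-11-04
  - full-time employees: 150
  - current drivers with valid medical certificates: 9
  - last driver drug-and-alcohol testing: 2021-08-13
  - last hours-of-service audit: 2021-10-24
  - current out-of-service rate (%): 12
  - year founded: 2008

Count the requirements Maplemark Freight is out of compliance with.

1. preventable accidents in the past year 1 ≤ 2 → met
2. condition 'operates vehicles over 26,000 lbs' does not hold → requirement n/a → met
3. cargo insurance $220,000 < $225,000 → not met
4. hours-of-service audit 53 days ago vs limit 60 → met
5. vehicle safety inspection 42 days ago vs limit 45 → met
6. BMC-84 surety bond $60,000 ≥ $20,000 → met
7. auto liability coverage $1,175,000 ≥ $975,000 → met
8. out-of-service rate (%) 12 ≤ 12 → met
9. hazmat security assessment 878 days ago vs limit 730 → not met
10. drivers with valid medical certificates 9 ≥ 7 → met
11. driver drug-and-alcohol testing 125 days ago vs limit 120 → not met
12. certified hazmat drivers 6 ≥ 3 → met
Not met: 3 of 12

3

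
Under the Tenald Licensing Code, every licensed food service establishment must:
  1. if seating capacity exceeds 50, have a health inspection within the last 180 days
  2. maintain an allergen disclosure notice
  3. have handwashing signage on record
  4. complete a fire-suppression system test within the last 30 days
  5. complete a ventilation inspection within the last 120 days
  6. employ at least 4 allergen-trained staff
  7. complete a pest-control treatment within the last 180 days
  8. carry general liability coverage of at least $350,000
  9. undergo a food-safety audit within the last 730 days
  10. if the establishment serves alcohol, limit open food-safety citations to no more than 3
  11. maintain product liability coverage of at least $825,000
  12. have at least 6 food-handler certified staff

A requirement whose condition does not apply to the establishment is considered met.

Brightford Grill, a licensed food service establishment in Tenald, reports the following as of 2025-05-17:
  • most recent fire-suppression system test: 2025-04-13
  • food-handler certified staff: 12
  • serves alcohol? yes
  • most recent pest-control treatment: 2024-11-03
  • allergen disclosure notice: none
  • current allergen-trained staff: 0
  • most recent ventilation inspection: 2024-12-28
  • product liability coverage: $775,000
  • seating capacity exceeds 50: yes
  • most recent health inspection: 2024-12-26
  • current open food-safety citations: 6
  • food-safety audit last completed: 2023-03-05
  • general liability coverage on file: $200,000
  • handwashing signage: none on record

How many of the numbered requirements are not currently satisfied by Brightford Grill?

10

1. condition 'seating capacity exceeds 50' holds; health inspection 142 days ago vs limit 180 → met
2. allergen disclosure notice absent → not met
3. handwashing signage absent → not met
4. fire-suppression system test 34 days ago vs limit 30 → not met
5. ventilation inspection 140 days ago vs limit 120 → not met
6. allergen-trained staff 0 < 4 → not met
7. pest-control treatment 195 days ago vs limit 180 → not met
8. general liability coverage $200,000 < $350,000 → not met
9. food-safety audit 804 days ago vs limit 730 → not met
10. condition 'serves alcohol' holds; open food-safety citations 6 > 3 → not met
11. product liability coverage $775,000 < $825,000 → not met
12. food-handler certified staff 12 ≥ 6 → met
Not met: 10 of 12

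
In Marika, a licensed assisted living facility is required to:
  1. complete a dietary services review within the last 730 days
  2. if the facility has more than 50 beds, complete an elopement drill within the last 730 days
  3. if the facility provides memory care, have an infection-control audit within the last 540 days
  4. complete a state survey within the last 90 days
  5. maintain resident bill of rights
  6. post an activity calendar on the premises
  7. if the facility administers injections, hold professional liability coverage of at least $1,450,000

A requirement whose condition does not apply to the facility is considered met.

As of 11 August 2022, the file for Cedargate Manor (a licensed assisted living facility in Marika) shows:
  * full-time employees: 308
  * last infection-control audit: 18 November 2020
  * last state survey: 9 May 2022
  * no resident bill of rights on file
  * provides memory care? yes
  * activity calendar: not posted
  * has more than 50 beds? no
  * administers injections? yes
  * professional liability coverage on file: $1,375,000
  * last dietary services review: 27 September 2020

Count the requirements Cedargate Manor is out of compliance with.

1. dietary services review 683 days ago vs limit 730 → met
2. condition 'has more than 50 beds' does not hold → requirement n/a → met
3. condition 'provides memory care' holds; infection-control audit 631 days ago vs limit 540 → not met
4. state survey 94 days ago vs limit 90 → not met
5. resident bill of rights absent → not met
6. activity calendar absent → not met
7. condition 'administers injections' holds; professional liability coverage $1,375,000 < $1,450,000 → not met
Not met: 5 of 7

5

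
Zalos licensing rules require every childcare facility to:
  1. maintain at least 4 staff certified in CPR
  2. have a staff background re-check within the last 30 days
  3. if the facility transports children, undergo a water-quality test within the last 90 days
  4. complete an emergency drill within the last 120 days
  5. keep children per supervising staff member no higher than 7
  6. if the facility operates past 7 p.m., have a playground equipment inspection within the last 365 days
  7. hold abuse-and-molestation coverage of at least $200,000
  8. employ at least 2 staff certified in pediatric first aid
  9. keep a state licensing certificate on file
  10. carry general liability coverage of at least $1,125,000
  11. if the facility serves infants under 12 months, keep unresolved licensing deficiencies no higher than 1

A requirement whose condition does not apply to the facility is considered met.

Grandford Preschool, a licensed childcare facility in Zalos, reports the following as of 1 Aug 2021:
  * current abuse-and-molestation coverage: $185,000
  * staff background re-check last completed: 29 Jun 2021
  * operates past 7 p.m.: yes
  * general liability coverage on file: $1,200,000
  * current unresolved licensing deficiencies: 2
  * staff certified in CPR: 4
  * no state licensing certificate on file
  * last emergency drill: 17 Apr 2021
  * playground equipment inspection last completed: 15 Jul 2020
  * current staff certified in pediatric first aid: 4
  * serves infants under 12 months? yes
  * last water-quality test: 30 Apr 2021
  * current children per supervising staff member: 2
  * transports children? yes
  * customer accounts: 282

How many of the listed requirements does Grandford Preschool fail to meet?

6

1. staff certified in CPR 4 ≥ 4 → met
2. staff background re-check 33 days ago vs limit 30 → not met
3. condition 'transports children' holds; water-quality test 93 days ago vs limit 90 → not met
4. emergency drill 106 days ago vs limit 120 → met
5. children per supervising staff member 2 ≤ 7 → met
6. condition 'operates past 7 p.m.' holds; playground equipment inspection 382 days ago vs limit 365 → not met
7. abuse-and-molestation coverage $185,000 < $200,000 → not met
8. staff certified in pediatric first aid 4 ≥ 2 → met
9. state licensing certificate absent → not met
10. general liability coverage $1,200,000 ≥ $1,125,000 → met
11. condition 'serves infants under 12 months' holds; unresolved licensing deficiencies 2 > 1 → not met
Not met: 6 of 11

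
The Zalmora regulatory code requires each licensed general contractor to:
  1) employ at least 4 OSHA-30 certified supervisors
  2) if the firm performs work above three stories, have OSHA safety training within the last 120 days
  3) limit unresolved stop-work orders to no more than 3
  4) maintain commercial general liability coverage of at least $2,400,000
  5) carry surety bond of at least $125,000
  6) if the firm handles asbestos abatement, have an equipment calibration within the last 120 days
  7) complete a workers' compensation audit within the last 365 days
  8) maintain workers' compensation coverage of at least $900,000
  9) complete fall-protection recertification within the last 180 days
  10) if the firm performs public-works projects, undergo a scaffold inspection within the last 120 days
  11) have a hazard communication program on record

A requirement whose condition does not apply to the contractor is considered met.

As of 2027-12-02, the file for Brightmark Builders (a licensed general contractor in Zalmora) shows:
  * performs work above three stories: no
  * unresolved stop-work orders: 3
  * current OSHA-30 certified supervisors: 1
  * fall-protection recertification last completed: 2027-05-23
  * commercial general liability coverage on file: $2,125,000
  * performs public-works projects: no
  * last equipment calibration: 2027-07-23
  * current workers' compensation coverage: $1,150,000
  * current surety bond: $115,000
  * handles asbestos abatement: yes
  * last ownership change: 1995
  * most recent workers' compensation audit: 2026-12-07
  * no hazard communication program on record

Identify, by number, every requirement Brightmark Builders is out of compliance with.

1, 4, 5, 6, 9, 11

1. OSHA-30 certified supervisors 1 < 4 → not met
2. condition 'performs work above three stories' does not hold → requirement n/a → met
3. unresolved stop-work orders 3 ≤ 3 → met
4. commercial general liability coverage $2,125,000 < $2,400,000 → not met
5. surety bond $115,000 < $125,000 → not met
6. condition 'handles asbestos abatement' holds; equipment calibration 132 days ago vs limit 120 → not met
7. workers' compensation audit 360 days ago vs limit 365 → met
8. workers' compensation coverage $1,150,000 ≥ $900,000 → met
9. fall-protection recertification 193 days ago vs limit 180 → not met
10. condition 'performs public-works projects' does not hold → requirement n/a → met
11. hazard communication program absent → not met
Not met: 1, 4, 5, 6, 9, 11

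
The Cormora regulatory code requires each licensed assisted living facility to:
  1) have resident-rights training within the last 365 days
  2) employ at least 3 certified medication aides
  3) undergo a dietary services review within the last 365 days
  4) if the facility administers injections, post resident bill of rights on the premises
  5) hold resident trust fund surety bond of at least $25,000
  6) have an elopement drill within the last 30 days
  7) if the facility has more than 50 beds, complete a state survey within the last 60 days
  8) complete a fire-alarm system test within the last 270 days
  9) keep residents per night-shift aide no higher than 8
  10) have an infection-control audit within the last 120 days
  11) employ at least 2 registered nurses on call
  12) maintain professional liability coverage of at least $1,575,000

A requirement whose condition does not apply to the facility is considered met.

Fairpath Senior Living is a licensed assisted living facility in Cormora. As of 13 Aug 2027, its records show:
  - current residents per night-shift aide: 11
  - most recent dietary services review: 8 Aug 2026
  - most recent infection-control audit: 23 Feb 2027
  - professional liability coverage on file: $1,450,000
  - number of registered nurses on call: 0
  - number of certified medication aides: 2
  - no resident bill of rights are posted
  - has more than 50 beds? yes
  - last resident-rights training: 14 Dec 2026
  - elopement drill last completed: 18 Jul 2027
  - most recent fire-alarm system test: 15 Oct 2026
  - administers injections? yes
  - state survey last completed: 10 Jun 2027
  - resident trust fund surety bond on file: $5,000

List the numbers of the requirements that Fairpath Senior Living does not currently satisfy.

1. resident-rights training 242 days ago vs limit 365 → met
2. certified medication aides 2 < 3 → not met
3. dietary services review 370 days ago vs limit 365 → not met
4. condition 'administers injections' holds; resident bill of rights absent → not met
5. resident trust fund surety bond $5,000 < $25,000 → not met
6. elopement drill 26 days ago vs limit 30 → met
7. condition 'has more than 50 beds' holds; state survey 64 days ago vs limit 60 → not met
8. fire-alarm system test 302 days ago vs limit 270 → not met
9. residents per night-shift aide 11 > 8 → not met
10. infection-control audit 171 days ago vs limit 120 → not met
11. registered nurses on call 0 < 2 → not met
12. professional liability coverage $1,450,000 < $1,575,000 → not met
Not met: 2, 3, 4, 5, 7, 8, 9, 10, 11, 12

2, 3, 4, 5, 7, 8, 9, 10, 11, 12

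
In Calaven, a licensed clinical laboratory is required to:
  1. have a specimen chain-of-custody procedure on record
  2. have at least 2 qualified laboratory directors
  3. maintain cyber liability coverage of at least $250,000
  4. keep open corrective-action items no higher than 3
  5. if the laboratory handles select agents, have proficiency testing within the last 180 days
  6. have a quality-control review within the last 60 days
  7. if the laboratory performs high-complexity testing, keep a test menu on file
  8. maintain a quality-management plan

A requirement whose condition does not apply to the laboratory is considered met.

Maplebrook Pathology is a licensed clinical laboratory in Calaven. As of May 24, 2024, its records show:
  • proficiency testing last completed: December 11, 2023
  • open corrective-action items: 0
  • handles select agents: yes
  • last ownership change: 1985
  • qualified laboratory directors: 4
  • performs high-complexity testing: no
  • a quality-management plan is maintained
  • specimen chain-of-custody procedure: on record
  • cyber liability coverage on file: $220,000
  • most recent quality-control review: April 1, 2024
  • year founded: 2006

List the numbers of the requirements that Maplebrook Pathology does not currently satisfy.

3

1. specimen chain-of-custody procedure present → met
2. qualified laboratory directors 4 ≥ 2 → met
3. cyber liability coverage $220,000 < $250,000 → not met
4. open corrective-action items 0 ≤ 3 → met
5. condition 'handles select agents' holds; proficiency testing 165 days ago vs limit 180 → met
6. quality-control review 53 days ago vs limit 60 → met
7. condition 'performs high-complexity testing' does not hold → requirement n/a → met
8. quality-management plan present → met
Not met: 3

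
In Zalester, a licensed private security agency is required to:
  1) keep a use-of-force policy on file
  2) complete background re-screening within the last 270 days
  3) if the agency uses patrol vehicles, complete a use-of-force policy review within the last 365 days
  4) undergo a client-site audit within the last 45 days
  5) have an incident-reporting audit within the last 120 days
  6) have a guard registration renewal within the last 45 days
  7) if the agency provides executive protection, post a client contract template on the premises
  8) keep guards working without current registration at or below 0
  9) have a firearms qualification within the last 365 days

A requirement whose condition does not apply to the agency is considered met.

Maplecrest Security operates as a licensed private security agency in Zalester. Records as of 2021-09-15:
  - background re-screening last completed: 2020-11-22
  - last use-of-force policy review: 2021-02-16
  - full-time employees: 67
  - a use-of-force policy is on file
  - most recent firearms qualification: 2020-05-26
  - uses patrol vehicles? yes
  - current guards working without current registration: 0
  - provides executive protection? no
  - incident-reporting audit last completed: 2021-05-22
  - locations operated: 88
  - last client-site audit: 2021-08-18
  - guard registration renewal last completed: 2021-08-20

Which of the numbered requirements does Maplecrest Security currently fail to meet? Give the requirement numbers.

2, 9

1. use-of-force policy present → met
2. background re-screening 297 days ago vs limit 270 → not met
3. condition 'uses patrol vehicles' holds; use-of-force policy review 211 days ago vs limit 365 → met
4. client-site audit 28 days ago vs limit 45 → met
5. incident-reporting audit 116 days ago vs limit 120 → met
6. guard registration renewal 26 days ago vs limit 45 → met
7. condition 'provides executive protection' does not hold → requirement n/a → met
8. guards working without current registration 0 ≤ 0 → met
9. firearms qualification 477 days ago vs limit 365 → not met
Not met: 2, 9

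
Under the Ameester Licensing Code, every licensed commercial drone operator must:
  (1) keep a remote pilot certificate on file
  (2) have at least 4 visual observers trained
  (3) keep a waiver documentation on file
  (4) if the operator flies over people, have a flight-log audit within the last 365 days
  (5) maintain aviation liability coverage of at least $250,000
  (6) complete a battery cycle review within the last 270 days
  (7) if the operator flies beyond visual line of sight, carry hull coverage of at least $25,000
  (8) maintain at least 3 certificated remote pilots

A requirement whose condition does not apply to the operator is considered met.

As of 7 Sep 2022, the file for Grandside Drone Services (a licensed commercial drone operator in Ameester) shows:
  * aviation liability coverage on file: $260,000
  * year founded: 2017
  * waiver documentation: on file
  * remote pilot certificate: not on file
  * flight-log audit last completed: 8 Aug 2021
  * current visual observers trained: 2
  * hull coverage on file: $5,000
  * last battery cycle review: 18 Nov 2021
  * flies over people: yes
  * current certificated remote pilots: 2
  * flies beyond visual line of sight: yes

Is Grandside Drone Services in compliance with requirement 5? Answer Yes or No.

Yes

5. aviation liability coverage $260,000 ≥ $250,000 → met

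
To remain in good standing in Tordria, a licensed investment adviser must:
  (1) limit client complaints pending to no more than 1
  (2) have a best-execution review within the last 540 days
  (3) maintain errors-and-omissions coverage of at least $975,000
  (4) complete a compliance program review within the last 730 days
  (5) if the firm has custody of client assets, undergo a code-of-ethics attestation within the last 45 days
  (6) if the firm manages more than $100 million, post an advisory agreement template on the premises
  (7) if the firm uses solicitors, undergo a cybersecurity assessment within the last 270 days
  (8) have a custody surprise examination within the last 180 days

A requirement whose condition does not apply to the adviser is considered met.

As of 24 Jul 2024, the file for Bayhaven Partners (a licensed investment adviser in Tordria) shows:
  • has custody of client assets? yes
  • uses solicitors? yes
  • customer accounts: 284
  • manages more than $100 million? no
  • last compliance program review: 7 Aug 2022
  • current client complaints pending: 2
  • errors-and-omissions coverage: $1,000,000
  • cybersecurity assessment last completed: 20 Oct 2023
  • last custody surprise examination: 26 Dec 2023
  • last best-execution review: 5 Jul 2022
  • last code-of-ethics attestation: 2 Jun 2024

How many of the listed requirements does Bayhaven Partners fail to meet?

5

1. client complaints pending 2 > 1 → not met
2. best-execution review 750 days ago vs limit 540 → not met
3. errors-and-omissions coverage $1,000,000 ≥ $975,000 → met
4. compliance program review 717 days ago vs limit 730 → met
5. condition 'has custody of client assets' holds; code-of-ethics attestation 52 days ago vs limit 45 → not met
6. condition 'manages more than $100 million' does not hold → requirement n/a → met
7. condition 'uses solicitors' holds; cybersecurity assessment 278 days ago vs limit 270 → not met
8. custody surprise examination 211 days ago vs limit 180 → not met
Not met: 5 of 8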